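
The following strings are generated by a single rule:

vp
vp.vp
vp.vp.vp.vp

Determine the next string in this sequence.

Each string is two copies of the previous one joined by '.'.
Doubling vp.vp.vp.vp with '.' between the halves:

vp.vp.vp.vp.vp.vp.vp.vp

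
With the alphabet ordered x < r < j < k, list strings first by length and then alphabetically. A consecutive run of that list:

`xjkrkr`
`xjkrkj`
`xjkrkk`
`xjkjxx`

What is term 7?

xjkjxk

Stepping forward 3 times from xjkjxx: xjkjxx → xjkjxr → xjkjxj, then the target.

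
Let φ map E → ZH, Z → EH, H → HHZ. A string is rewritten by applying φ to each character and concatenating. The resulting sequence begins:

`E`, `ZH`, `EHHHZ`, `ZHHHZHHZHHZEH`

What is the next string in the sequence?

Rewriting the 13 symbols of ZHHHZHHZHHZEH one by one yields EH HHZ HHZ HHZ EH HHZ HHZ EH HHZ HHZ EH ZH HHZ; concatenated:

EHHHZHHZHHZEHHHZHHZEHHHZHHZEHZHHHZ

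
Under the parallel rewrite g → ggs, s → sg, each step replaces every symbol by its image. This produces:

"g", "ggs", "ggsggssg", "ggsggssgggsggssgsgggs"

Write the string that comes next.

Rewriting the 21 symbols of ggsggssgggsggssgsgggs one by one yields ggs ggs sg ggs ggs sg sg ggs ggs ggs sg ggs ggs sg sg ggs sg ggs ggs ggs sg; concatenated:

ggsggssgggsggssgsgggsggsggssgggsggssgsgggssgggsggsggssg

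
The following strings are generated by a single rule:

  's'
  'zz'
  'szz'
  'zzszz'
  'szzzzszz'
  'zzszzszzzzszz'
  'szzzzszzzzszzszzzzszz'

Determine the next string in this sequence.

This is a Fibonacci-style word recurrence s(k) = s(k−2)·s(k−1): e.g. s·zz = szz.
Continuing: zzszzszzzzszz · szzzzszzzzszzszzzzszz gives term 8.

zzszzszzzzszzszzzzszzzzszzszzzzszz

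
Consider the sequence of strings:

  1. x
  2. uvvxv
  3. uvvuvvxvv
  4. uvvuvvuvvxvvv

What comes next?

uvvuvvuvvuvvxvvvv

s(k+1) = uvv·s(k)·v, so each term gains uvv as a prefix and v as a suffix.
One more step from uvvuvvuvvxvvv gives the answer.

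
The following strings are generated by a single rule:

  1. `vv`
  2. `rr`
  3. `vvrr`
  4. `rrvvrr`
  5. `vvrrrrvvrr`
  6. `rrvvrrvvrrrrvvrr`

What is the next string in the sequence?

This is a Fibonacci-style word recurrence s(k) = s(k−2)·s(k−1): e.g. vv·rr = vvrr.
Continuing: vvrrrrvvrr · rrvvrrvvrrrrvvrr gives term 7.

vvrrrrvvrrrrvvrrvvrrrrvvrr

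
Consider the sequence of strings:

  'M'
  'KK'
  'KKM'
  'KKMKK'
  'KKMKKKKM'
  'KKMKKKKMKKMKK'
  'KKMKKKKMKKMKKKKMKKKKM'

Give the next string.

This is a Fibonacci-style word recurrence s(k) = s(k−1)·s(k−2): e.g. KK·M = KKM.
Continuing: KKMKKKKMKKMKKKKMKKKKM · KKMKKKKMKKMKK gives term 8.

KKMKKKKMKKMKKKKMKKKKMKKMKKKKMKKMKK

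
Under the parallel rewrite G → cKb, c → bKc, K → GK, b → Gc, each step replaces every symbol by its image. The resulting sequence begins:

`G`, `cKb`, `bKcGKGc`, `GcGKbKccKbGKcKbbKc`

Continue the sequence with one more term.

cKbbKccKbGKGcGKbKcbKcGKGccKbGKbKcGKGcGcGKbKc

φ(GcGKbKccKbGKcKbbKc) expands symbol-by-symbol to cKb bKc cKb GK Gc GK bKc bKc GK Gc cKb GK bKc GK Gc Gc GK bKc; joining the 18 pieces gives the next term.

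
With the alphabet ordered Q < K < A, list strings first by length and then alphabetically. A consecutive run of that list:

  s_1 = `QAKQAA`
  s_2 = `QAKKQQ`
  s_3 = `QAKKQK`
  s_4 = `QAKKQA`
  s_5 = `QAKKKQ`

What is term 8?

Stepping forward 3 times from QAKKKQ: QAKKKQ → QAKKKK → QAKKKA, then the target.

QAKKAQ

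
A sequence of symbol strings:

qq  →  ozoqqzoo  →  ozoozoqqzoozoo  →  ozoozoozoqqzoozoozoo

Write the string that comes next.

s(k+1) = ozo·s(k)·zoo, so each term gains ozo as a prefix and zoo as a suffix.
Applying this once more to ozoozoozoqqzoozoozoo:

ozoozoozoozoqqzoozoozoozoo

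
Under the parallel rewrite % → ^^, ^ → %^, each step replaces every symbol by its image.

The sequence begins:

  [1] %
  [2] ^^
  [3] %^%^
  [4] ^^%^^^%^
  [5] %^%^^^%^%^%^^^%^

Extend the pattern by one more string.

^^%^^^%^%^%^^^%^^^%^^^%^%^%^^^%^

Applying the rule to each of the 16 symbols of %^%^^^%^%^%^^^%^ gives the pieces ^^ %^ ^^ %^ %^ %^ ^^ %^ ^^ %^ ^^ %^ %^ %^ ^^ %^, which concatenate to the answer.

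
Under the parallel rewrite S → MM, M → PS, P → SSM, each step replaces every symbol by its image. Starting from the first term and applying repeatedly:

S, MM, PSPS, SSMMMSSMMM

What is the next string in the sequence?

MMMMPSPSPSMMMMPSPSPS

Rewriting each symbol of SSMMMSSMMM: S→MM, S→MM, M→PS, M→PS, M→PS, S→MM, S→MM, M→PS, M→PS, M→PS, which concatenates to MM MM PS PS PS MM MM PS PS PS.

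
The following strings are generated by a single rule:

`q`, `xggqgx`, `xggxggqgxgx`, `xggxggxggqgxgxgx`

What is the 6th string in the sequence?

s(k+1) = xgg·s(k)·gx, so each term gains xgg as a prefix and gx as a suffix.
From xggxggxggqgxgxgx, 2 further steps: xggxggxggqgxgxgx → xggxggxggxggqgxgxgxgx → (answer).

xggxggxggxggxggqgxgxgxgxgx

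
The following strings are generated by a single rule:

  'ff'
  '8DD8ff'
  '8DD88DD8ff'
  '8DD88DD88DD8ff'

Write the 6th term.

8DD88DD88DD88DD88DD8ff

Each term is the previous one with 8DD8 prepended.
From 8DD88DD88DD8ff, 2 further steps: 8DD88DD88DD8ff → 8DD88DD88DD88DD8ff → (answer).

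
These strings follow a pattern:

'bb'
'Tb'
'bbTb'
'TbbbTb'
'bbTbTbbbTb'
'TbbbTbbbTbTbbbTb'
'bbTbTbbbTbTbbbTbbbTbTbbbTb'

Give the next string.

TbbbTbbbTbTbbbTbbbTbTbbbTbTbbbTbbbTbTbbbTb

From term 3 onward, concatenate the second-to-last term with the last: bb·Tb = bbTb, Tb·bbTb = TbbbTb, …
So term 8 is TbbbTbbbTbTbbbTb·bbTbTbbbTbTbbbTbbbTbTbbbTb.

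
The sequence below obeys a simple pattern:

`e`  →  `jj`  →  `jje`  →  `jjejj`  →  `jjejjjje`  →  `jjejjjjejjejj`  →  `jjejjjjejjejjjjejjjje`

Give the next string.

Each term (from the third on) is the previous term followed by the one before it: term 3 = jj·e = jje.
Continuing: jjejjjjejjejjjjejjjje · jjejjjjejjejj gives term 8.

jjejjjjejjejjjjejjjjejjejjjjejjejj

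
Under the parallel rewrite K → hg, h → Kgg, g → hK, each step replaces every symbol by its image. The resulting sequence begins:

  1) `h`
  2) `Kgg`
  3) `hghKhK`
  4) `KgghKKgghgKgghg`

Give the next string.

Rewriting the 15 symbols of KgghKKgghgKgghg one by one yields hg hK hK Kgg hg hg hK hK Kgg hK hg hK hK Kgg hK; concatenated:

hghKhKKgghghghKhKKgghKhghKhKKgghK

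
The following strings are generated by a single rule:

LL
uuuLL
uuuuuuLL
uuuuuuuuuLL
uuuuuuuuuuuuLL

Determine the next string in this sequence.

Every step adds uuu at the front: s(k+1) = uuu·s(k).
One more step from uuuuuuuuuuuuLL gives the answer.

uuuuuuuuuuuuuuuLL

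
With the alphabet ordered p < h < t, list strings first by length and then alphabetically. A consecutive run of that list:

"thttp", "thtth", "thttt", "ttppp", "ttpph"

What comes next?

The successor of ttpph increments the rightmost position that isn't already t and resets every position after it to p.

ttppt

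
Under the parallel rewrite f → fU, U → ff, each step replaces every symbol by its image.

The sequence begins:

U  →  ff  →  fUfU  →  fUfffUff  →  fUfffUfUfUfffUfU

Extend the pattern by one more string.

fUfffUfUfUfffUfffUfffUfUfUfffUff

Applying the rule to each of the 16 symbols of fUfffUfUfUfffUfU gives the pieces fU ff fU fU fU ff fU ff fU ff fU fU fU ff fU ff, which concatenate to the answer.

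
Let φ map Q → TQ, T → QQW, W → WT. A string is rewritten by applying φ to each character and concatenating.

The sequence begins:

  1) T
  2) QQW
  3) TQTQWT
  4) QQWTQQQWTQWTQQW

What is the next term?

TQTQWTQQWTQTQTQWTQQWTQWTQQWTQTQWT

Replace each of the 15 characters of QQWTQQQWTQWTQQW in place — TQ TQ WT QQW TQ TQ TQ WT QQW TQ WT QQW TQ TQ WT — and concatenate.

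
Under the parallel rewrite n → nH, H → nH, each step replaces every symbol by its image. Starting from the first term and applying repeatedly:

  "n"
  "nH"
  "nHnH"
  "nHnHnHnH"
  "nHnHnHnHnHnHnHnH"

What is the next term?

Applying the rule to each of the 16 symbols of nHnHnHnHnHnHnHnH gives the pieces nH nH nH nH nH nH nH nH nH nH nH nH nH nH nH nH, which concatenate to the answer.

nHnHnHnHnHnHnHnHnHnHnHnHnHnHnHnH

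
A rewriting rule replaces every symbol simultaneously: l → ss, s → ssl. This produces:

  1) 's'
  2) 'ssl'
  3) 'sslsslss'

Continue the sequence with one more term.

Rewriting each symbol of sslsslss: s→ssl, s→ssl, l→ss, s→ssl, s→ssl, l→ss, s→ssl, s→ssl, which concatenates to ssl ssl ss ssl ssl ss ssl ssl.

sslsslsssslsslsssslssl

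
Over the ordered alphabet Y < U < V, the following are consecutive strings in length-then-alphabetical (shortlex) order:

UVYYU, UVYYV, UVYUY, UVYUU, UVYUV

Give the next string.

Treat UVYUV as a base-3 numeral over the given alphabet and add one, carrying through any trailing V's.

UVYVY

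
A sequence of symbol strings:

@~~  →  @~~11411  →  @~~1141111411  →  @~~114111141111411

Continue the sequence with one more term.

The strings grow by a fixed suffix 11411 each time.
One more step from @~~114111141111411 gives the answer.

@~~11411114111141111411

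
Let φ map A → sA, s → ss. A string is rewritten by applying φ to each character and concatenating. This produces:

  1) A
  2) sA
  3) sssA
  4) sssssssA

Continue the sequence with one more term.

Expanding sssssssA: s→ss, s→ss, s→ss, s→ss, s→ss, s→ss, s→ss, A→sA. Concatenated: ss ss ss ss ss ss ss sA.

sssssssssssssssA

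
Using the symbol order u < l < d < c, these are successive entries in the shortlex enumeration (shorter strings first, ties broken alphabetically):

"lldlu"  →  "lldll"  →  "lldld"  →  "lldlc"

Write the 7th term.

Continuing the enumeration 3 steps past lldlc: lldlc → llddu → llddl → (answer).

llddd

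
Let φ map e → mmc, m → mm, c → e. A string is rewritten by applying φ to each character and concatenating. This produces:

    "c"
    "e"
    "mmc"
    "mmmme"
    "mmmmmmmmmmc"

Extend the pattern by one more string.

Apply φ to mmmmmmmmmmc symbol by symbol: m→mm, m→mm, m→mm, m→mm, m→mm, m→mm, m→mm, m→mm, m→mm, m→mm, c→e; joined: mm mm mm mm mm mm mm mm mm mm e.

mmmmmmmmmmmmmmmmmmmme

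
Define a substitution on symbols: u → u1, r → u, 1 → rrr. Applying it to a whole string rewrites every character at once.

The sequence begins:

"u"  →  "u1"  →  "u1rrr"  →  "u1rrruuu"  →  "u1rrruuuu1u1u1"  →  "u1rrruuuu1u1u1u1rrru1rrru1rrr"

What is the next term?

Rewriting the 29 symbols of u1rrruuuu1u1u1u1rrru1rrru1rrr one by one yields u1 rrr u u u u1 u1 u1 u1 rrr u1 rrr u1 rrr u1 rrr u u u u1 rrr u u u u1 rrr u u u; concatenated:

u1rrruuuu1u1u1u1rrru1rrru1rrru1rrruuuu1rrruuuu1rrruuu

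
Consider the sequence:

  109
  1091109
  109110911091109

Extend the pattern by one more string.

1091109110911091109110911091109

Each string is two copies of the previous one joined by '1'.
One more doubling of 109110911091109 gives the answer.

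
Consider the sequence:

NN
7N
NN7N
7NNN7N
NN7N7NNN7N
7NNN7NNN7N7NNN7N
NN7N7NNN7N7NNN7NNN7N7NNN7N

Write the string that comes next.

7NNN7NNN7N7NNN7NNN7N7NNN7N7NNN7NNN7N7NNN7N

From term 3 onward, concatenate the second-to-last term with the last: NN·7N = NN7N, 7N·NN7N = 7NNN7N, …
The next term joins 7NNN7NNN7N7NNN7N and NN7N7NNN7N7NNN7NNN7N7NNN7N.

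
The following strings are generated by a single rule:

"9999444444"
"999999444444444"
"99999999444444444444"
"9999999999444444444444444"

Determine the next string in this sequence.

Each string has the form 9^{2n} 4^{3n}, where the shown terms are n = 2, 3, 4, 5.
For the next term, n = 6, so the run lengths are 12, 18.

999999999999444444444444444444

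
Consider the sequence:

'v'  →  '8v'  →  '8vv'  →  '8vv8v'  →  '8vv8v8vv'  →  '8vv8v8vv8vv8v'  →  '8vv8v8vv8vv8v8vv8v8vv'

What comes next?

8vv8v8vv8vv8v8vv8v8vv8vv8v8vv8vv8v

Each term (from the third on) is the previous term followed by the one before it: term 3 = 8v·v = 8vv.
So term 8 is 8vv8v8vv8vv8v8vv8v8vv·8vv8v8vv8vv8v.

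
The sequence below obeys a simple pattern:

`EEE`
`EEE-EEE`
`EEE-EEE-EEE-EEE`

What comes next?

Every step duplicates the string with '-' between the halves.
So the next term is two copies of EEE-EEE-EEE-EEE with '-' between the halves.

EEE-EEE-EEE-EEE-EEE-EEE-EEE-EEE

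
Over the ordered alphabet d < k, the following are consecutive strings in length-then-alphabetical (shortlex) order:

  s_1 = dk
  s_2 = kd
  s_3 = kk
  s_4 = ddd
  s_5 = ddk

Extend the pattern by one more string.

dkd

Treat ddk as a base-2 numeral over the given alphabet and add one, carrying through any trailing k's.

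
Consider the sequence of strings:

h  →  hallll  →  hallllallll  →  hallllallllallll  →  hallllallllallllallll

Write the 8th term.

hallllallllallllallllallllallllallll

Each term is the previous one with allll appended.
From hallllallllallllallll, 3 further steps: hallllallllallllallll → hallllallllallllallllallll → hallllallllallllallllallllallll → (answer).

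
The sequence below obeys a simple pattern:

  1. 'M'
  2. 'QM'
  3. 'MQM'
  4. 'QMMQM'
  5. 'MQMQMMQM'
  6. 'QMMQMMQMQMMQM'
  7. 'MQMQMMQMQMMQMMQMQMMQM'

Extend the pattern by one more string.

QMMQMMQMQMMQMMQMQMMQMQMMQMMQMQMMQM

Each term (from the third on) is the two preceding terms concatenated in order: term 3 = M·QM = MQM.
The next term joins QMMQMMQMQMMQM and MQMQMMQMQMMQMMQMQMMQM.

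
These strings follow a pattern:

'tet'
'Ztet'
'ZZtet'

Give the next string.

ZZZtet

Each term is the previous one with Z prepended.
So the next term is Z·ZZtet.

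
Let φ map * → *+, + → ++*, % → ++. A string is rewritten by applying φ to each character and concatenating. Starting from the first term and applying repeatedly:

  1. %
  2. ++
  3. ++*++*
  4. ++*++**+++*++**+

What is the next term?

++*++**+++*++**+*+++*++*++**+++*++**+*+++*

Applying the rule to each of the 16 symbols of ++*++**+++*++**+ gives the pieces ++* ++* *+ ++* ++* *+ *+ ++* ++* ++* *+ ++* ++* *+ *+ ++*, which concatenate to the answer.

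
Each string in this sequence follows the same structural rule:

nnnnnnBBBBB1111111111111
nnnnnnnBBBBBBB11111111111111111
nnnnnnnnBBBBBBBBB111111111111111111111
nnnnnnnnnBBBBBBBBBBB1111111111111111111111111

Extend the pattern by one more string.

The n-th term is n+3 n's then 2n-1 B's then 4n+1 1's, where the shown terms are n = 3, 4, 5, 6.
For the next term, n = 7, so the run lengths are 10, 13, 29.

nnnnnnnnnnBBBBBBBBBBBBB11111111111111111111111111111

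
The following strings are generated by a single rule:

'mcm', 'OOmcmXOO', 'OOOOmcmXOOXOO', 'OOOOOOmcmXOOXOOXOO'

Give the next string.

Each term wraps the previous one in OO on the left and XOO on the right.
So the next term is OO·OOOOOOmcmXOOXOOXOO·XOO.

OOOOOOOOmcmXOOXOOXOOXOO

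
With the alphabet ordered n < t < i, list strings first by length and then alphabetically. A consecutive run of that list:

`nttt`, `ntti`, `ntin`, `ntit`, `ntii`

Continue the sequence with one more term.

ninn

The successor of ntii increments the rightmost position that isn't already i and resets every position after it to n.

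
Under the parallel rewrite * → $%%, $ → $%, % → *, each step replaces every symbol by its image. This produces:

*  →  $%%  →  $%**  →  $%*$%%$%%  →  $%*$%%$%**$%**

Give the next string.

φ($%*$%%$%**$%**) expands symbol-by-symbol to $% * $%% $% * * $% * $%% $%% $% * $%% $%%; joining the 14 pieces gives the next term.

$%*$%%$%**$%*$%%$%%$%*$%%$%%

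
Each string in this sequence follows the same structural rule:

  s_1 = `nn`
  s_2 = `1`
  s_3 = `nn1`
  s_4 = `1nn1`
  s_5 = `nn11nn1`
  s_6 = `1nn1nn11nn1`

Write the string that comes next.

nn11nn11nn1nn11nn1

This is a Fibonacci-style word recurrence s(k) = s(k−2)·s(k−1): e.g. nn·1 = nn1.
So term 7 is nn11nn1·1nn1nn11nn1.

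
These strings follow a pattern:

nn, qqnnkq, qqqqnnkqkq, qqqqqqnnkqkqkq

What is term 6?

qqqqqqqqqqnnkqkqkqkqkq

s(k+1) = qq·s(k)·kq, so each term gains qq as a prefix and kq as a suffix.
From qqqqqqnnkqkqkq, 2 further steps: qqqqqqnnkqkqkq → qqqqqqqqnnkqkqkqkq → (answer).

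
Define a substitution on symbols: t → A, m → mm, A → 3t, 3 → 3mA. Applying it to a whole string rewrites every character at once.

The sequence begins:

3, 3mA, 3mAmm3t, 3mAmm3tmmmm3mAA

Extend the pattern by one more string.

3mAmm3tmmmm3mAAmmmmmmmm3mAmm3t3t

φ(3mAmm3tmmmm3mAA) expands symbol-by-symbol to 3mA mm 3t mm mm 3mA A mm mm mm mm 3mA mm 3t 3t; joining the 15 pieces gives the next term.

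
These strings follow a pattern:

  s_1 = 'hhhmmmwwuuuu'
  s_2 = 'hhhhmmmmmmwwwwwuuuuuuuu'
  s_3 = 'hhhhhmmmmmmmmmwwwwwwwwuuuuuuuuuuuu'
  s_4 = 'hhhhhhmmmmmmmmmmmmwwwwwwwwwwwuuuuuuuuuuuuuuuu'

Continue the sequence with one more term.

Reading off run lengths: h runs 3, 4, 5, 6; m runs 3, 6, 9, 12; w runs 2, 5, 8, 11; u runs 4, 8, 12, 16 — each is linear in n (n = 1, 2, …).
For the next term, n = 5, so the run lengths are 7, 15, 14, 20.

hhhhhhhmmmmmmmmmmmmmmmwwwwwwwwwwwwwwuuuuuuuuuuuuuuuuuuuu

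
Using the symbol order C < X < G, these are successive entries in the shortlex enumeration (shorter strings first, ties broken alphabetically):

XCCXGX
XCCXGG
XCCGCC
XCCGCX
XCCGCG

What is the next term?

XCCGXC

Treat XCCGCG as a base-3 numeral over the given alphabet and add one, carrying through any trailing G's.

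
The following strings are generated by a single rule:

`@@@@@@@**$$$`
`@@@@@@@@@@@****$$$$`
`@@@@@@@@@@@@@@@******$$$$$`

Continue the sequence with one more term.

Reading off run lengths: @ runs 7, 11, 15; * runs 2, 4, 6; $ runs 3, 4, 5 — each is linear in n (n = 1, 2, …).
At n = 4 the blocks have lengths 19, 8, 6.

@@@@@@@@@@@@@@@@@@@********$$$$$$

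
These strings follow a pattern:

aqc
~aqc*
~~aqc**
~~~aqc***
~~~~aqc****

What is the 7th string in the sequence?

~~~~~~aqc******

Every step adds ~ to the front and * to the end of the previous string.
From ~~~~aqc****, 2 further steps: ~~~~aqc**** → ~~~~~aqc***** → (answer).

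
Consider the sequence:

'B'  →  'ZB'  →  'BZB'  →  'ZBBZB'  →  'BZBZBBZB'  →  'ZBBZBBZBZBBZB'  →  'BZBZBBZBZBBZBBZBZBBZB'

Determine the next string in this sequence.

ZBBZBBZBZBBZBBZBZBBZBZBBZBBZBZBBZB

From term 3 onward, concatenate the second-to-last term with the last: B·ZB = BZB, ZB·BZB = ZBBZB, …
Continuing: ZBBZBBZBZBBZB · BZBZBBZBZBBZBBZBZBBZB gives term 8.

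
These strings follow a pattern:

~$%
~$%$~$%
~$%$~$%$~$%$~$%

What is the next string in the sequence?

Each string is two copies of the previous one joined by '$'.
So the next term is two copies of ~$%$~$%$~$%$~$% with '$' between the halves.

~$%$~$%$~$%$~$%$~$%$~$%$~$%$~$%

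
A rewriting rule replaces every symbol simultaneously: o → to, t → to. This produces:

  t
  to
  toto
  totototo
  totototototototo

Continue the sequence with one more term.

totototototototototototototototo

Applying the rule to each of the 16 symbols of totototototototo gives the pieces to to to to to to to to to to to to to to to to, which concatenate to the answer.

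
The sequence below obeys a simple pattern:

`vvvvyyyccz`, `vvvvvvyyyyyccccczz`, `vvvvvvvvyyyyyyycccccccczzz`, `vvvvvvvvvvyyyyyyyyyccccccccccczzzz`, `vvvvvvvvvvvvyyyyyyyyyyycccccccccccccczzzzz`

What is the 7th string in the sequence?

vvvvvvvvvvvvvvvvyyyyyyyyyyyyyyycccccccccccccccccccczzzzzzz

Term n consists of 2n+2 v's, followed by 2n+1 y's, followed by 3n-1 c's, followed by n z's (n = 1, 2, …).
Setting n = 7 gives 16, 15, 20, 7 characters in each block.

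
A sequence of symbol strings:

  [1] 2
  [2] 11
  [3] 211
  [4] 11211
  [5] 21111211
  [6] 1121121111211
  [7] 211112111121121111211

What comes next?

Each term (from the third on) is the two preceding terms concatenated in order: term 3 = 2·11 = 211.
So term 8 is 1121121111211·211112111121121111211.

1121121111211211112111121121111211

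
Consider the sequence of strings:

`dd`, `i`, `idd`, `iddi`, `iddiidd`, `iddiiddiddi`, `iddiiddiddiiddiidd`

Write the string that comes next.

iddiiddiddiiddiiddiddiiddiddi

From term 3 onward, concatenate the last term with the second-to-last: i·dd = idd, idd·i = iddi, …
Continuing: iddiiddiddiiddiidd · iddiiddiddi gives term 8.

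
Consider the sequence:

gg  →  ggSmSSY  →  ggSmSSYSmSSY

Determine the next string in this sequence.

ggSmSSYSmSSYSmSSY

Every step adds SmSSY to the end: s(k+1) = s(k)·SmSSY.
So the next term is ggSmSSYSmSSY·SmSSY.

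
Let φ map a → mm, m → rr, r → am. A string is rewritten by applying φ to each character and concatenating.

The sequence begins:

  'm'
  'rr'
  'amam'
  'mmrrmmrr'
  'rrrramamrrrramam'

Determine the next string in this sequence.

amamamammmrrmmrramamamammmrrmmrr

Replace each of the 16 characters of rrrramamrrrramam in place — am am am am mm rr mm rr am am am am mm rr mm rr — and concatenate.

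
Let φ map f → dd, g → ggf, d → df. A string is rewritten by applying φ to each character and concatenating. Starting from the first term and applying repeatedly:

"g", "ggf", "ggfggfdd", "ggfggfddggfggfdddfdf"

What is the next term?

ggfggfddggfggfdddfdfggfggfddggfggfdddfdfdfdddfdd

Replace each of the 20 characters of ggfggfddggfggfdddfdf in place — ggf ggf dd ggf ggf dd df df ggf ggf dd ggf ggf dd df df df dd df dd — and concatenate.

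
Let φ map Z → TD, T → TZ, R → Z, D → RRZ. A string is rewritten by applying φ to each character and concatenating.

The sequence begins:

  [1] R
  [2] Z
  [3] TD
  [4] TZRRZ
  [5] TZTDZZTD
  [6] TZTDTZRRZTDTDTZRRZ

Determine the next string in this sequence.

TZTDTZRRZTZTDZZTDTZRRZTZRRZTZTDZZTD

Replace each of the 18 characters of TZTDTZRRZTDTDTZRRZ in place — TZ TD TZ RRZ TZ TD Z Z TD TZ RRZ TZ RRZ TZ TD Z Z TD — and concatenate.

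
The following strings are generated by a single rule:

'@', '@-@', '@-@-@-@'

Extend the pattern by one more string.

s(k+1) = s(k)·-·s(k) — each term doubles the last with '-' between the halves.
Doubling @-@-@-@ with '-' between the halves:

@-@-@-@-@-@-@-@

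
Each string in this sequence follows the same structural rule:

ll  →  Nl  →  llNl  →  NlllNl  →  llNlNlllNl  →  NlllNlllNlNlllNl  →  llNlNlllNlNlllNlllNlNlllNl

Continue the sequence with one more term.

NlllNlllNlNlllNlllNlNlllNlNlllNlllNlNlllNl

From term 3 onward, concatenate the second-to-last term with the last: ll·Nl = llNl, Nl·llNl = NlllNl, …
So term 8 is NlllNlllNlNlllNl·llNlNlllNlNlllNlllNlNlllNl.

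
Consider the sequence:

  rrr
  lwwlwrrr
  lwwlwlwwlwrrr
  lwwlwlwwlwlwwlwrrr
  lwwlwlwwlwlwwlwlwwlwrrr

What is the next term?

Each term is the previous one with lwwlw prepended.
So the next term is lwwlw·lwwlwlwwlwlwwlwlwwlwrrr.

lwwlwlwwlwlwwlwlwwlwlwwlwrrr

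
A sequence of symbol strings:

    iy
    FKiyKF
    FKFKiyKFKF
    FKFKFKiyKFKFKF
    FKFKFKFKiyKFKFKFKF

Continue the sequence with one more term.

Every step adds FK to the front and KF to the end of the previous string.
Applying this once more to FKFKFKFKiyKFKFKFKF:

FKFKFKFKFKiyKFKFKFKFKF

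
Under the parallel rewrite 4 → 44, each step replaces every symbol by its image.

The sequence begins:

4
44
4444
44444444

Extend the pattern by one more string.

Rewriting each symbol of 44444444: 4→44, 4→44, 4→44, 4→44, 4→44, 4→44, 4→44, 4→44, which concatenates to 44 44 44 44 44 44 44 44.

4444444444444444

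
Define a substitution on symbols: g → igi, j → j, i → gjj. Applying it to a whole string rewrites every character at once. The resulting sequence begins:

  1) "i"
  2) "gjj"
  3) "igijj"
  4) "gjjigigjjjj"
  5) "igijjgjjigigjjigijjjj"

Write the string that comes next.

gjjigigjjjjigijjgjjigigjjigijjgjjigigjjjjjj

Applying the rule to each of the 21 symbols of igijjgjjigigjjigijjjj gives the pieces gjj igi gjj j j igi j j gjj igi gjj igi j j gjj igi gjj j j j j, which concatenate to the answer.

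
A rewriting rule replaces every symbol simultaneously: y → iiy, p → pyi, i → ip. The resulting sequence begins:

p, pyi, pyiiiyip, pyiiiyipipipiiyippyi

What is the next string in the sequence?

Rewriting the 20 symbols of pyiiiyipipipiiyippyi one by one yields pyi iiy ip ip ip iiy ip pyi ip pyi ip pyi ip ip iiy ip pyi pyi iiy ip; concatenated:

pyiiiyipipipiiyippyiippyiippyiipipiiyippyipyiiiyip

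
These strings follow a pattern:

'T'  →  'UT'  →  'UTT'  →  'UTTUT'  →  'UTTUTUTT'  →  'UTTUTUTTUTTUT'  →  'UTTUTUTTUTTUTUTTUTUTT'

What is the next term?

UTTUTUTTUTTUTUTTUTUTTUTTUTUTTUTTUT

This is a Fibonacci-style word recurrence s(k) = s(k−1)·s(k−2): e.g. UT·T = UTT.
So term 8 is UTTUTUTTUTTUTUTTUTUTT·UTTUTUTTUTTUT.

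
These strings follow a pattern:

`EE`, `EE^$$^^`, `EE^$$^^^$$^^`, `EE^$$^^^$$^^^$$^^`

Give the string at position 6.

Each term is the previous one with ^$$^^ appended.
From EE^$$^^^$$^^^$$^^, 2 further steps: EE^$$^^^$$^^^$$^^ → EE^$$^^^$$^^^$$^^^$$^^ → (answer).

EE^$$^^^$$^^^$$^^^$$^^^$$^^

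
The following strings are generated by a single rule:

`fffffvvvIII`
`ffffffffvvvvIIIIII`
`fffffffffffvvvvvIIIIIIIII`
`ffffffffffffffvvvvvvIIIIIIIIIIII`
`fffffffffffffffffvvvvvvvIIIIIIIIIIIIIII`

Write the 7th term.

fffffffffffffffffffffffvvvvvvvvvIIIIIIIIIIIIIIIIIIIII

Term n consists of 3n+2 f's, followed by n+2 v's, followed by 3n I's (n = 1, 2, …).
Setting n = 7 gives 23, 9, 21 characters in each block.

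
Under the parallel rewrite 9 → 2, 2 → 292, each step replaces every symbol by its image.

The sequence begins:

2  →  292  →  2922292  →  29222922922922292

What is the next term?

Rewriting the 17 symbols of 29222922922922292 one by one yields 292 2 292 292 292 2 292 292 2 292 292 2 292 292 292 2 292; concatenated:

29222922922922292292229229222922922922292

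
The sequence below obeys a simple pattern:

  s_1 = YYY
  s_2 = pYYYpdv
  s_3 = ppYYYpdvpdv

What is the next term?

Each term wraps the previous one in p on the left and pdv on the right.
So the next term is p·ppYYYpdvpdv·pdv.

pppYYYpdvpdvpdv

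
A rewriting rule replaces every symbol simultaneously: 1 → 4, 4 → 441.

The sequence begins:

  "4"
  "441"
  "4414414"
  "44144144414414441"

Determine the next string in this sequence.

Applying the rule to each of the 17 symbols of 44144144414414441 gives the pieces 441 441 4 441 441 4 441 441 441 4 441 441 4 441 441 441 4, which concatenate to the answer.

44144144414414441441441444144144414414414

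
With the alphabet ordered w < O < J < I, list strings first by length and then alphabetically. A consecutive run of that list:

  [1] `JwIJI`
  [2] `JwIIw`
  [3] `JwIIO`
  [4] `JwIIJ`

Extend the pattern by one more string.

JwIII

Treat JwIIJ as a base-4 numeral over the given alphabet and add one, carrying through any trailing I's.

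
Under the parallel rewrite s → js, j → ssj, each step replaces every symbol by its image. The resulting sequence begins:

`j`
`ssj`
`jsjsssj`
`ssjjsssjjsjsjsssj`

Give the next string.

Replace each of the 17 characters of ssjjsssjjsjsjsssj in place — js js ssj ssj js js js ssj ssj js ssj js ssj js js js ssj — and concatenate.

jsjsssjssjjsjsjsssjssjjsssjjsssjjsjsjsssj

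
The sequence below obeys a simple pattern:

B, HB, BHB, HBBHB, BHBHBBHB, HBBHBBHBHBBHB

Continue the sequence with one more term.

Each term (from the third on) is the two preceding terms concatenated in order: term 3 = B·HB = BHB.
So term 7 is BHBHBBHB·HBBHBBHBHBBHB.

BHBHBBHBHBBHBBHBHBBHB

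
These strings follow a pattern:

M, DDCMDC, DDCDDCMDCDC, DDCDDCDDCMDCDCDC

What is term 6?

s(k+1) = DDC·s(k)·DC, so each term gains DDC as a prefix and DC as a suffix.
From DDCDDCDDCMDCDCDC, 2 further steps: DDCDDCDDCMDCDCDC → DDCDDCDDCDDCMDCDCDCDC → (answer).

DDCDDCDDCDDCDDCMDCDCDCDCDC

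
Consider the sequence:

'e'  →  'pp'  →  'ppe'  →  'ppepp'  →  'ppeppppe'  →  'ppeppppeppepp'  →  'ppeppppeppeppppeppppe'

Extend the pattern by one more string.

ppeppppeppeppppeppppeppeppppeppepp

This is a Fibonacci-style word recurrence s(k) = s(k−1)·s(k−2): e.g. pp·e = ppe.
So term 8 is ppeppppeppeppppeppppe·ppeppppeppepp.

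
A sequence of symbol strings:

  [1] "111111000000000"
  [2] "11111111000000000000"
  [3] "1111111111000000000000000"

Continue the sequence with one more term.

111111111111000000000000000000

The n-th term is 2n 1's then 3n 0's, where the shown terms are n = 3, 4, 5.
Setting n = 6 gives 12, 18 characters in each block.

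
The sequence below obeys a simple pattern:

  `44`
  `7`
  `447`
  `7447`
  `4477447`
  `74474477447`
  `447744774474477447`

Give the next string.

From term 3 onward, concatenate the second-to-last term with the last: 44·7 = 447, 7·447 = 7447, …
Continuing: 74474477447 · 447744774474477447 gives term 8.

74474477447447744774474477447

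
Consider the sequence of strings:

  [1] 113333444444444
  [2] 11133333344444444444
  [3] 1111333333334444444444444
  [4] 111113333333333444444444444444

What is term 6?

1111111333333333333334444444444444444444

Term n consists of n-1 1's, followed by 2n-2 3's, followed by 2n+3 4's, where the shown terms are n = 3, 4, 5, 6.
At n = 8 the blocks have lengths 7, 14, 19.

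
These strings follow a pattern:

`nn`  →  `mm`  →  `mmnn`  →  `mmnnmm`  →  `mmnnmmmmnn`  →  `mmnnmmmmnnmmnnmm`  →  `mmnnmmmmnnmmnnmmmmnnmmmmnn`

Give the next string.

mmnnmmmmnnmmnnmmmmnnmmmmnnmmnnmmmmnnmmnnmm

Each term (from the third on) is the previous term followed by the one before it: term 3 = mm·nn = mmnn.
Continuing: mmnnmmmmnnmmnnmmmmnnmmmmnn · mmnnmmmmnnmmnnmm gives term 8.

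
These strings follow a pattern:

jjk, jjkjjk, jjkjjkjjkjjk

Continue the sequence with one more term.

jjkjjkjjkjjkjjkjjkjjkjjk

s(k+1) = s(k)·s(k) — each term doubles the last.
One more doubling of jjkjjkjjkjjk gives the answer.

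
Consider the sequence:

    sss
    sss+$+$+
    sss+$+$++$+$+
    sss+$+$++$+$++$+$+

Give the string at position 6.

The strings grow by a fixed suffix +$+$+ each time.
From sss+$+$++$+$++$+$+, 2 further steps: sss+$+$++$+$++$+$+ → sss+$+$++$+$++$+$++$+$+ → (answer).

sss+$+$++$+$++$+$++$+$++$+$+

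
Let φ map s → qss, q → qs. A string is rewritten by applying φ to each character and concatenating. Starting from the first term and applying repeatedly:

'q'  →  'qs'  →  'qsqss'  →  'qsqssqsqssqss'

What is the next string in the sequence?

φ(qsqssqsqssqss) expands symbol-by-symbol to qs qss qs qss qss qs qss qs qss qss qs qss qss; joining the 13 pieces gives the next term.

qsqssqsqssqssqsqssqsqssqssqsqssqss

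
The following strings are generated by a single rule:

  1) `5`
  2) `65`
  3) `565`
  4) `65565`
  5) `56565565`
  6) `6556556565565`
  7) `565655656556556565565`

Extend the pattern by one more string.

6556556565565565655656556556565565

Each term (from the third on) is the two preceding terms concatenated in order: term 3 = 5·65 = 565.
Continuing: 6556556565565 · 565655656556556565565 gives term 8.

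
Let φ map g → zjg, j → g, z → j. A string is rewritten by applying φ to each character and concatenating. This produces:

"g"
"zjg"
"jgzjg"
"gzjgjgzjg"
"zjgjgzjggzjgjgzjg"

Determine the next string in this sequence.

φ(zjgjgzjggzjgjgzjg) expands symbol-by-symbol to j g zjg g zjg j g zjg zjg j g zjg g zjg j g zjg; joining the 17 pieces gives the next term.

jgzjggzjgjgzjgzjgjgzjggzjgjgzjg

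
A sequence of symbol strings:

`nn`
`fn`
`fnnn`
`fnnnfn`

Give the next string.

This is a Fibonacci-style word recurrence s(k) = s(k−1)·s(k−2): e.g. fn·nn = fnnn.
Continuing: fnnnfn · fnnn gives term 5.

fnnnfnfnnn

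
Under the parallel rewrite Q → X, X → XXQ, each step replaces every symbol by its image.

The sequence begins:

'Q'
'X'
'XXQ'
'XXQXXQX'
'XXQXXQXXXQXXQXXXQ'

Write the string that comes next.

Replace each of the 17 characters of XXQXXQXXXQXXQXXXQ in place — XXQ XXQ X XXQ XXQ X XXQ XXQ XXQ X XXQ XXQ X XXQ XXQ XXQ X — and concatenate.

XXQXXQXXXQXXQXXXQXXQXXQXXXQXXQXXXQXXQXXQX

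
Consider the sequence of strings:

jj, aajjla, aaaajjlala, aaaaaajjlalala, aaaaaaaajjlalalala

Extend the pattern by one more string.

aaaaaaaaaajjlalalalala

s(k+1) = aa·s(k)·la, so each term gains aa as a prefix and la as a suffix.
So the next term is aa·aaaaaaaajjlalalala·la.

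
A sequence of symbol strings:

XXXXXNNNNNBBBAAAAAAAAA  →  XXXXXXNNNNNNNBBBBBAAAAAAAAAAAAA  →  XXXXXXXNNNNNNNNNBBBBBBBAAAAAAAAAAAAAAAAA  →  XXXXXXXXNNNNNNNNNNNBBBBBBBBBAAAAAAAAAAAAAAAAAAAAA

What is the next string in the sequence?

XXXXXXXXXNNNNNNNNNNNNNBBBBBBBBBBBAAAAAAAAAAAAAAAAAAAAAAAAA

Term n consists of n+3 X's, followed by 2n+1 N's, followed by 2n-1 B's, followed by 4n+1 A's, where the shown terms are n = 2, 3, 4, 5.
At n = 6 the blocks have lengths 9, 13, 11, 25.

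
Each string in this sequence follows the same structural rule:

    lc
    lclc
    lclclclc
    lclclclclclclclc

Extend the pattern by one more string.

lclclclclclclclclclclclclclclclc

Every step duplicates the string.
So the next term is two copies of lclclclclclclclc.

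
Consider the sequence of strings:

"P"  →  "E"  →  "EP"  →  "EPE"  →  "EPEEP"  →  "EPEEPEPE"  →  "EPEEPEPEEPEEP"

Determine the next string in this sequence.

EPEEPEPEEPEEPEPEEPEPE

Each term (from the third on) is the previous term followed by the one before it: term 3 = E·P = EP.
Continuing: EPEEPEPEEPEEP · EPEEPEPE gives term 8.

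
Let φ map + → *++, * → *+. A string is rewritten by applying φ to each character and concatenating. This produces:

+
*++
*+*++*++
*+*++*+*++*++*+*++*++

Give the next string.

Replace each of the 21 characters of *+*++*+*++*++*+*++*++ in place — *+ *++ *+ *++ *++ *+ *++ *+ *++ *++ *+ *++ *++ *+ *++ *+ *++ *++ *+ *++ *++ — and concatenate.

*+*++*+*++*++*+*++*+*++*++*+*++*++*+*++*+*++*++*+*++*++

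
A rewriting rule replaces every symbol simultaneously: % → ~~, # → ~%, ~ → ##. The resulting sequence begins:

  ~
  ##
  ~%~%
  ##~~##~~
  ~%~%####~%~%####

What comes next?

##~~##~~~%~%~%~%##~~##~~~%~%~%~%

Applying the rule to each of the 16 symbols of ~%~%####~%~%#### gives the pieces ## ~~ ## ~~ ~% ~% ~% ~% ## ~~ ## ~~ ~% ~% ~% ~%, which concatenate to the answer.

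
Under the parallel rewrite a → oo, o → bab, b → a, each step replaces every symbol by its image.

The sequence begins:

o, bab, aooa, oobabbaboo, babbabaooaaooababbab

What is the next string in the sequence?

Rewriting the 20 symbols of babbabaooaaooababbab one by one yields a oo a a oo a oo bab bab oo oo bab bab oo a oo a a oo a; concatenated:

aooaaooaoobabbaboooobabbabooaooaaooa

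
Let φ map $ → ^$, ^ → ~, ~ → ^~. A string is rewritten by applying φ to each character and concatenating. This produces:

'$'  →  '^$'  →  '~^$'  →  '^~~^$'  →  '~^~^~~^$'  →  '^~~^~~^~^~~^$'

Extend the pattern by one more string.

Rewriting the 13 symbols of ^~~^~~^~^~~^$ one by one yields ~ ^~ ^~ ~ ^~ ^~ ~ ^~ ~ ^~ ^~ ~ ^$; concatenated:

~^~^~~^~^~~^~~^~^~~^$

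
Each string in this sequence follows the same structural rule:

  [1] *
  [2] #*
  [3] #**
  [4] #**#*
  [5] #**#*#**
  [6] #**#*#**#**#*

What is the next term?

From term 3 onward, concatenate the last term with the second-to-last: #*·* = #**, #**·#* = #**#*, …
The next term joins #**#*#**#**#* and #**#*#**.

#**#*#**#**#*#**#*#**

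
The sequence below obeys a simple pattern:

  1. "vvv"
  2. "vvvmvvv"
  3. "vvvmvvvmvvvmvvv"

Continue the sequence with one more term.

Every step duplicates the string with 'm' between the halves.
Doubling vvvmvvvmvvvmvvv with 'm' between the halves:

vvvmvvvmvvvmvvvmvvvmvvvmvvvmvvv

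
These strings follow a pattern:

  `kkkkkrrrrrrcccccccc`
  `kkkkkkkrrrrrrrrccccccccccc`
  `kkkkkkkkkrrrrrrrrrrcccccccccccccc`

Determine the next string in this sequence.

Reading off run lengths: k runs 5, 7, 9; r runs 6, 8, 10; c runs 8, 11, 14 — each is linear in n, where the shown terms are n = 2, 3, 4.
For the next term, n = 5, so the run lengths are 11, 12, 17.

kkkkkkkkkkkrrrrrrrrrrrrccccccccccccccccc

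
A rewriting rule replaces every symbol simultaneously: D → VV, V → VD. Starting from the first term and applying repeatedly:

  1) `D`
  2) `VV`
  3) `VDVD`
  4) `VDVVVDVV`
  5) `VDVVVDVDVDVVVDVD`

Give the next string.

φ(VDVVVDVDVDVVVDVD) expands symbol-by-symbol to VD VV VD VD VD VV VD VV VD VV VD VD VD VV VD VV; joining the 16 pieces gives the next term.

VDVVVDVDVDVVVDVVVDVVVDVDVDVVVDVV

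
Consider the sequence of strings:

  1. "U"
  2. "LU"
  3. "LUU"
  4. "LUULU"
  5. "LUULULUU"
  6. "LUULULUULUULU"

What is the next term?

LUULULUULUULULUULULUU

Each term (from the third on) is the previous term followed by the one before it: term 3 = LU·U = LUU.
The next term joins LUULULUULUULU and LUULULUU.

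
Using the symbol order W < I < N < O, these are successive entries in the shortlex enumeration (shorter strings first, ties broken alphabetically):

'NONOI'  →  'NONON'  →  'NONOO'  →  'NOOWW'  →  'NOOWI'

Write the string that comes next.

The successor of NOOWI increments the rightmost position that isn't already O and resets every position after it to W.

NOOWN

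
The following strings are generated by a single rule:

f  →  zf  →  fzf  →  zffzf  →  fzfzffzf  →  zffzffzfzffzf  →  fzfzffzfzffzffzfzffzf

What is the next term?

This is a Fibonacci-style word recurrence s(k) = s(k−2)·s(k−1): e.g. f·zf = fzf.
Continuing: zffzffzfzffzf · fzfzffzfzffzffzfzffzf gives term 8.

zffzffzfzffzffzfzffzfzffzffzfzffzf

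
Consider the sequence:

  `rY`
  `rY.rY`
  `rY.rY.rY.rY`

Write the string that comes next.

Every step duplicates the string with '.' between the halves.
Doubling rY.rY.rY.rY with '.' between the halves:

rY.rY.rY.rY.rY.rY.rY.rY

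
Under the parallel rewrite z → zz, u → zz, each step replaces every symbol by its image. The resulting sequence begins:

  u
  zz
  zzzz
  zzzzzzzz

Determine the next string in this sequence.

zzzzzzzzzzzzzzzz

Expanding zzzzzzzz: z→zz, z→zz, z→zz, z→zz, z→zz, z→zz, z→zz, z→zz. Concatenated: zz zz zz zz zz zz zz zz.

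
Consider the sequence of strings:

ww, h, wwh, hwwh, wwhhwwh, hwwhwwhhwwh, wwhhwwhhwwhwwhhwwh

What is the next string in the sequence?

hwwhwwhhwwhwwhhwwhhwwhwwhhwwh

From term 3 onward, concatenate the second-to-last term with the last: ww·h = wwh, h·wwh = hwwh, …
The next term joins hwwhwwhhwwh and wwhhwwhhwwhwwhhwwh.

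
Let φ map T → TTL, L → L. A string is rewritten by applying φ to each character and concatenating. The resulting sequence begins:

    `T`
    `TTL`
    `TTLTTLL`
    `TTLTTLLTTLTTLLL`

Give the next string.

Rewriting the 15 symbols of TTLTTLLTTLTTLLL one by one yields TTL TTL L TTL TTL L L TTL TTL L TTL TTL L L L; concatenated:

TTLTTLLTTLTTLLLTTLTTLLTTLTTLLLL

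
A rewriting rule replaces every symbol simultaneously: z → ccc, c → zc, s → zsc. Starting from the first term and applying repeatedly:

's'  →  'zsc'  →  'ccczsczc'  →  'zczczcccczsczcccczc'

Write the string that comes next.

ccczcccczcccczczczczcccczsczcccczczczczcccczc

φ(zczczcccczsczcccczc) expands symbol-by-symbol to ccc zc ccc zc ccc zc zc zc zc ccc zsc zc ccc zc zc zc zc ccc zc; joining the 19 pieces gives the next term.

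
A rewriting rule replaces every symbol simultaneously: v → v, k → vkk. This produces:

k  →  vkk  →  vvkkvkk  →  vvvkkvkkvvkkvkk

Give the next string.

vvvvkkvkkvvkkvkkvvvkkvkkvvkkvkk

Applying the rule to each of the 15 symbols of vvvkkvkkvvkkvkk gives the pieces v v v vkk vkk v vkk vkk v v vkk vkk v vkk vkk, which concatenate to the answer.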